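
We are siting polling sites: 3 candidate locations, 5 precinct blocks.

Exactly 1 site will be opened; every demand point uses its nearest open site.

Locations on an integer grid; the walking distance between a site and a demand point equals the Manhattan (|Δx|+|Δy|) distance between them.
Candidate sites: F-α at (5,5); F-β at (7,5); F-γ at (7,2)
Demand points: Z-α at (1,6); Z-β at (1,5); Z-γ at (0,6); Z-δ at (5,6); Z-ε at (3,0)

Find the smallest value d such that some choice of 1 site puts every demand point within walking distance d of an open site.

Open {F-α}.
  Farthest demand point is Z-ε at walking distance 7 (to F-α); all others are ≤ 7.
With {F-β} the worst case is 9.
With {F-γ} the worst case is 11.
No size-1 selection achieves below 7.

7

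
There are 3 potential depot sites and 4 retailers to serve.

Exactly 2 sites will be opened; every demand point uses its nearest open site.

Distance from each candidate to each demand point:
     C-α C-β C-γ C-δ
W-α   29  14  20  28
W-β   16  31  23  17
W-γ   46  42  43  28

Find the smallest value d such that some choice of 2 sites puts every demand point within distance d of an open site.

20

Open {W-α, W-β}.
  Farthest demand point is C-γ at distance 20 (to W-α); all others are ≤ 20.
With {W-α, W-γ} the worst case is 29.
With {W-β, W-γ} the worst case is 31.
No size-2 selection achieves below 20.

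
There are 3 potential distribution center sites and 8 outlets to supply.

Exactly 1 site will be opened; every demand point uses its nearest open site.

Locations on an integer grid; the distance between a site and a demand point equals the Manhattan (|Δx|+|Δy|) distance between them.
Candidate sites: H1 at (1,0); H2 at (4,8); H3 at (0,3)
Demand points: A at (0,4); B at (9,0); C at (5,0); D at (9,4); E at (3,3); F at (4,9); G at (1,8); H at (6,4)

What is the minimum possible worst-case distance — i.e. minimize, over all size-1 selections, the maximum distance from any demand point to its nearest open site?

Open {H1}.
  Farthest demand point is D at distance 12 (to H1); all others are ≤ 12.
With {H3} the worst case is 12.
With {H2} the worst case is 13.
No size-1 selection achieves below 12.

12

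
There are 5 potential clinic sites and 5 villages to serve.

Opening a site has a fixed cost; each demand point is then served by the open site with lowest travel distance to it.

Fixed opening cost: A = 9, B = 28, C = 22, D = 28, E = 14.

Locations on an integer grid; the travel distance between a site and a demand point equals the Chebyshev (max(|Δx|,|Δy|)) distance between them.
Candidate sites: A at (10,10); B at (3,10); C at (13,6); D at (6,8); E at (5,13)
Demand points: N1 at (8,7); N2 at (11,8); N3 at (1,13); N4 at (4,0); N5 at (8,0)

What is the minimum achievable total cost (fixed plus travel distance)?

43

Open {A}: assign each demand point to its cheapest open site.
  N1→A 3, N2→A 2, N3→A 9, N4→A 10, N5→A 10
  travel distance 34, fixed 9 → total 43.
Compare {A, E}: travel distance 29 + fixed 23 = 52.
Compare {C}: travel distance 34 + fixed 22 = 56.
Compare {D}: travel distance 28 + fixed 28 = 56.
All other subsets cost ≥ 52. Minimum total cost: 43.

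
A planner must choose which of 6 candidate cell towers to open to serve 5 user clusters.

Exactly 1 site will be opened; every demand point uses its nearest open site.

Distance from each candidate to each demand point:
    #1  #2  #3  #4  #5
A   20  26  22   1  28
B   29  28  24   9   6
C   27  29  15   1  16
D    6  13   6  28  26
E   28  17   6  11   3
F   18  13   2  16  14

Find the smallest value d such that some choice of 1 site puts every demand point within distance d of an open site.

Open {F}.
  Farthest demand point is #1 at distance 18 (to F); all others are ≤ 18.
With {A} the worst case is 28.
With {D} the worst case is 28.
No size-1 selection achieves below 18.

18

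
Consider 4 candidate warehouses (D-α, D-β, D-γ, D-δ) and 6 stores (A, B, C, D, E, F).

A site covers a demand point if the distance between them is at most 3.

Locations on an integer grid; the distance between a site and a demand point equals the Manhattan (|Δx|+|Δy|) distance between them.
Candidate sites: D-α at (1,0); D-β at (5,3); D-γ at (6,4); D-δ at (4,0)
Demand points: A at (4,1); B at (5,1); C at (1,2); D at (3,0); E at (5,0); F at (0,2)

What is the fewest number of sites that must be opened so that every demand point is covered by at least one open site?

Coverage sets (demand points within 3 of each site):
  D-α: {C, D, F}
  D-β: {A, B, E}
  D-γ: {}
  D-δ: {A, B, D, E}
No single site covers all 6 demand points.
But {D-α, D-β} covers everything, so the minimum is 2.

2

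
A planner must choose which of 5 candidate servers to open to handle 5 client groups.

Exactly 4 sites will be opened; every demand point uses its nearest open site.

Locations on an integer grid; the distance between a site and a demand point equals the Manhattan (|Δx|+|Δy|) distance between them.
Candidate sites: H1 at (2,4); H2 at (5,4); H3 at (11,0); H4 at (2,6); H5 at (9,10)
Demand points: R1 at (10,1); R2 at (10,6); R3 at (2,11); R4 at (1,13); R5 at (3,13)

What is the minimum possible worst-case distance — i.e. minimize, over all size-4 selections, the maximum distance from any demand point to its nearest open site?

Open {H1, H2, H3, H4}.
  Farthest demand point is R4 at distance 8 (to H4); all others are ≤ 8.
With {H1, H2, H4, H5} the worst case is 8.
With {H1, H3, H4, H5} the worst case is 8.
No size-4 selection achieves below 8.

8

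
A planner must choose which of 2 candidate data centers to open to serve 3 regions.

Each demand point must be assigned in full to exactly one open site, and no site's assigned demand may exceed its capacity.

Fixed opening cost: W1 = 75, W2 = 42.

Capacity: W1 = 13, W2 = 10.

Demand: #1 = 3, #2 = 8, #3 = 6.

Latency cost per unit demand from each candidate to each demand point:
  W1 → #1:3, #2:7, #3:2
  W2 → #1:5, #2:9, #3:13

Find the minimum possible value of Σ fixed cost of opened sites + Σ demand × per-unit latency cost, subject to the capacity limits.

Open {W1, W2}; cheapest assignment that respects the capacities:
  W1 (cap 13, load 9): #1, #3 — cost 3×3 + 6×2 = 21
  W2 (cap 10, load 8): #2 — cost 8×9 = 72
  Shipping 93, fixed 117 → total 210.
  Any other capacity-feasible assignment to {W1, W2} ships for at least 93.
Total demand is 17 and no other set of sites has combined capacity ≥ 17, so {W1, W2} is the only feasible choice of open sites. Minimum: 210.

210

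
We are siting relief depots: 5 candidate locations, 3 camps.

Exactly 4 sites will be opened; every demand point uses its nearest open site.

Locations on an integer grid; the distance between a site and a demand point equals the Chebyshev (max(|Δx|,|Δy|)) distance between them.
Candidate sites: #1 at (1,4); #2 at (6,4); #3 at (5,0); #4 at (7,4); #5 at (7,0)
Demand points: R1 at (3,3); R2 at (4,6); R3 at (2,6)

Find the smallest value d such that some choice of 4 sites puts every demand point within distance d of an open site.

Open {#1, #2, #3, #4}.
  Farthest demand point is R1 at distance 2 (to #1); all others are ≤ 2.
With {#1, #2, #3, #5} the worst case is 2.
With {#1, #2, #4, #5} the worst case is 2.
No size-4 selection achieves below 2.

2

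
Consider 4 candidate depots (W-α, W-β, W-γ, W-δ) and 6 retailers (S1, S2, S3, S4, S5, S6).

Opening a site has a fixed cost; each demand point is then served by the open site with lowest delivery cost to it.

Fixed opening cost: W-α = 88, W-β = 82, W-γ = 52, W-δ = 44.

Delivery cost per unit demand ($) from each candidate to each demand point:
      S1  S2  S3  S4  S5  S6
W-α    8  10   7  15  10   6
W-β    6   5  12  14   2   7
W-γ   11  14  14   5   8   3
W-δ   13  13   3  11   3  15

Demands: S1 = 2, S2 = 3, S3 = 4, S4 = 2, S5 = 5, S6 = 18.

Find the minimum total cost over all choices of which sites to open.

Open {W-γ, W-δ}: assign each demand point to its cheapest open site.
  S1→W-γ 2×11=22, S2→W-δ 3×13=39, S3→W-δ 4×3=12, S4→W-γ 2×5=10, S5→W-δ 5×3=15, S6→W-γ 18×3=54
  delivery cost 152, fixed 96 → total 248.
Compare {W-γ}: delivery cost 224 + fixed 52 = 276.
Compare {W-β, W-γ}: delivery cost 149 + fixed 134 = 283.
Compare {W-β, W-γ, W-δ}: delivery cost 113 + fixed 178 = 291.
All other subsets cost ≥ 276. Minimum total cost: 248.

248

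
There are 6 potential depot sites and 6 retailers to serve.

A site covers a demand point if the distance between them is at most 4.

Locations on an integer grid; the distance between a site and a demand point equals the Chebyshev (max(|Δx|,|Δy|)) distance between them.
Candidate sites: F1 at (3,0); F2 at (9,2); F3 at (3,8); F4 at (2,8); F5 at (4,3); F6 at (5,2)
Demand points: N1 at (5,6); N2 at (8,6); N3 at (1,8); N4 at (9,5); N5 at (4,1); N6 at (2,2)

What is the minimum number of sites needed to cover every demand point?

Coverage sets (demand points within 4 of each site):
  F1: {N5, N6}
  F2: {N1, N2, N4}
  F3: {N1, N3}
  F4: {N1, N3}
  F5: {N1, N2, N5, N6}
  F6: {N1, N2, N4, N5, N6}
No single site covers all 6 demand points.
But {F3, F6} covers everything, so the minimum is 2.

2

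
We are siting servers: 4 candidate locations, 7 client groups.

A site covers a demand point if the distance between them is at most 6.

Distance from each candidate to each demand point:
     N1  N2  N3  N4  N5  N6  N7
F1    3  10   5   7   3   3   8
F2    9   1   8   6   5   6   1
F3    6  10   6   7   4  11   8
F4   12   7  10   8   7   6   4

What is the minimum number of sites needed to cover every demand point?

2

Coverage sets (demand points within 6 of each site):
  F1: {N1, N3, N5, N6}
  F2: {N2, N4, N5, N6, N7}
  F3: {N1, N3, N5}
  F4: {N6, N7}
No single site covers all 7 demand points.
But {F1, F2} covers everything, so the minimum is 2.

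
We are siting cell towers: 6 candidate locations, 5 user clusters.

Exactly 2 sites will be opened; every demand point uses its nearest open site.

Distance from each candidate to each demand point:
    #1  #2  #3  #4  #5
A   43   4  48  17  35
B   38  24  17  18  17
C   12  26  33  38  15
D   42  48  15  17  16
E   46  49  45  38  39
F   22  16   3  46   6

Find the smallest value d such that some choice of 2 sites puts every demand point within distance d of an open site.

22

Open {A, F}.
  Farthest demand point is #1 at distance 22 (to F); all others are ≤ 22.
With {B, F} the worst case is 22.
With {D, F} the worst case is 22.
No size-2 selection achieves below 22.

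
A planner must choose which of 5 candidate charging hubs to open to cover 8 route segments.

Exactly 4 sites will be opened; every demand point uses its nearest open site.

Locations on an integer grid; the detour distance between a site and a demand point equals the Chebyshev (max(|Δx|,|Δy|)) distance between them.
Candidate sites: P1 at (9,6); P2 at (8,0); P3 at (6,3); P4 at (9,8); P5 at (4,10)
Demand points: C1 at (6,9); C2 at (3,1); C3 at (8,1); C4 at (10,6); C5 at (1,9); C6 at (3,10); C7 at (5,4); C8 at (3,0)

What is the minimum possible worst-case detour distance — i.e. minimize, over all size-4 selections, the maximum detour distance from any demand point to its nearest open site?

3

Open {P1, P2, P3, P5}.
  Farthest demand point is C2 at detour distance 3 (to P3); all others are ≤ 3.
With {P1, P3, P4, P5} the worst case is 3.
With {P2, P3, P4, P5} the worst case is 3.
No size-4 selection achieves below 3.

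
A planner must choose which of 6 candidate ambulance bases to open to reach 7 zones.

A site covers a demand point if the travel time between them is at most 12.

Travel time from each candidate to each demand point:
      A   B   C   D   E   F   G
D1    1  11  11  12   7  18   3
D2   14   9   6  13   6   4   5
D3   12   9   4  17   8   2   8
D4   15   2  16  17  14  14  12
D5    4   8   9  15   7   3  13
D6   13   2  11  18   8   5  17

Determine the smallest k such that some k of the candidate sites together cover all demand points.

2

Coverage sets (demand points within 12 of each site):
  D1: {A, B, C, D, E, G}
  D2: {B, C, E, F, G}
  D3: {A, B, C, E, F, G}
  D4: {B, G}
  D5: {A, B, C, E, F}
  D6: {B, C, E, F}
No single site covers all 7 demand points.
But {D1, D2} covers everything, so the minimum is 2.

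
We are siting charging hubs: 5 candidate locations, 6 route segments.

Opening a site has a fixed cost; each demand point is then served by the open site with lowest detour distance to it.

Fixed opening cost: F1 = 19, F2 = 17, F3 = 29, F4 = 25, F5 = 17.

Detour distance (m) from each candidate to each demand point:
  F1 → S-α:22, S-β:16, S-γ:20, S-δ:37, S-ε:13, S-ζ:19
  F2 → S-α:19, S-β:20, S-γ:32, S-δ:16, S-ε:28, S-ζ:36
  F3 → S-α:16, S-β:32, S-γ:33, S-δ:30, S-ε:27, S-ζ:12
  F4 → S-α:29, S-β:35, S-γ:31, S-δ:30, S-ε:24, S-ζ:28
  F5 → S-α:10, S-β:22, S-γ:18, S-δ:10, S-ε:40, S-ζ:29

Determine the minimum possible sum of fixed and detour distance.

Open {F1, F5}: assign each demand point to its cheapest open site.
  S-α→F5 10, S-β→F1 16, S-γ→F5 18, S-δ→F5 10, S-ε→F1 13, S-ζ→F1 19
  detour distance 86, fixed 36 → total 122.
Compare {F1, F2}: detour distance 103 + fixed 36 = 139.
Compare {F1, F2, F5}: detour distance 86 + fixed 53 = 139.
Compare {F1, F3, F5}: detour distance 79 + fixed 65 = 144.
All other subsets cost ≥ 139. Minimum total cost: 122.

122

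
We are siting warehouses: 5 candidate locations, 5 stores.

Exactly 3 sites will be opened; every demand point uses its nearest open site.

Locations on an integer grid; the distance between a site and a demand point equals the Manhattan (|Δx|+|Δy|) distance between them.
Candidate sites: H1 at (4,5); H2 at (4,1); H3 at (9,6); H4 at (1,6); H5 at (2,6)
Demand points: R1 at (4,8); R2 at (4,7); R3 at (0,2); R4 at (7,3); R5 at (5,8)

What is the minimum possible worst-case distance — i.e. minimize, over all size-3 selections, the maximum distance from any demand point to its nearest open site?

5

Open {H1, H2, H3}.
  Farthest demand point is R3 at distance 5 (to H2); all others are ≤ 5.
With {H1, H2, H4} the worst case is 5.
With {H1, H2, H5} the worst case is 5.
No size-3 selection achieves below 5.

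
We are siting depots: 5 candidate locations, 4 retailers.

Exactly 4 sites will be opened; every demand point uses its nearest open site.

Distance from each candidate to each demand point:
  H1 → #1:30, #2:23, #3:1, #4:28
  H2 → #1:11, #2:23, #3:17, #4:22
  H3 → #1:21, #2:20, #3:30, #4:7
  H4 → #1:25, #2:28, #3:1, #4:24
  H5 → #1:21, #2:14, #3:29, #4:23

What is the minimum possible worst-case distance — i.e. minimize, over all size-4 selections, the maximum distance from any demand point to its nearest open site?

14

Open {H1, H2, H3, H5}.
  Farthest demand point is #2 at distance 14 (to H5); all others are ≤ 14.
With {H2, H3, H4, H5} the worst case is 14.
With {H1, H2, H3, H4} the worst case is 20.
No size-4 selection achieves below 14.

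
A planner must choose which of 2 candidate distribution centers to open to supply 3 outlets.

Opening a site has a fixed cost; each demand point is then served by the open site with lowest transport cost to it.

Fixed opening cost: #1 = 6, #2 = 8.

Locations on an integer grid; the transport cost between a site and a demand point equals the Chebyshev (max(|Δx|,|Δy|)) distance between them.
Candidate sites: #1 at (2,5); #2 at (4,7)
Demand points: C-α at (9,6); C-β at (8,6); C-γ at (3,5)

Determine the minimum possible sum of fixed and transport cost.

19

Open {#2}: assign each demand point to its cheapest open site.
  C-α→#2 5, C-β→#2 4, C-γ→#2 2
  transport cost 11, fixed 8 → total 19.
Compare {#1}: transport cost 14 + fixed 6 = 20.
Compare {#1, #2}: transport cost 10 + fixed 14 = 24.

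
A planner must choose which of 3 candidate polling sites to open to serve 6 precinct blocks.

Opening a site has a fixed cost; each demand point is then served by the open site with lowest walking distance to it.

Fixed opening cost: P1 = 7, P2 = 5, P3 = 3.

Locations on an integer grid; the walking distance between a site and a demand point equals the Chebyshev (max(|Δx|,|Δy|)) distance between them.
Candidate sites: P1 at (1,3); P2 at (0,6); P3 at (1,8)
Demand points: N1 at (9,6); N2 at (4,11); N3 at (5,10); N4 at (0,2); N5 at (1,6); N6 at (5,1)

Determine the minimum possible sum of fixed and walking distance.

32

Open {P1, P3}: assign each demand point to its cheapest open site.
  N1→P1 8, N2→P3 3, N3→P3 4, N4→P1 1, N5→P3 2, N6→P1 4
  walking distance 22, fixed 10 → total 32.
Compare {P3}: walking distance 30 + fixed 3 = 33.
Compare {P2, P3}: walking distance 25 + fixed 8 = 33.
Compare {P2}: walking distance 29 + fixed 5 = 34.
All other subsets cost ≥ 33. Minimum total cost: 32.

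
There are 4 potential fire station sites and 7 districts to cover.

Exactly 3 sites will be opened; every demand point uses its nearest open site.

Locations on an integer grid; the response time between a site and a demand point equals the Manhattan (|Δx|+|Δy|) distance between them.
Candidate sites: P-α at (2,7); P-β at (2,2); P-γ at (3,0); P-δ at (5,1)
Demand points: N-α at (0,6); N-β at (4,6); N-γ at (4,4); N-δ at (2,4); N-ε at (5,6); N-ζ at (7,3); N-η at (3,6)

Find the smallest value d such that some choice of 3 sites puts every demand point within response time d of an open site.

Open {P-α, P-β, P-δ}.
  Farthest demand point is N-γ at response time 4 (to P-β); all others are ≤ 4.
With {P-α, P-γ, P-δ} the worst case is 4.
With {P-α, P-β, P-γ} the worst case is 6.
No size-3 selection achieves below 4.

4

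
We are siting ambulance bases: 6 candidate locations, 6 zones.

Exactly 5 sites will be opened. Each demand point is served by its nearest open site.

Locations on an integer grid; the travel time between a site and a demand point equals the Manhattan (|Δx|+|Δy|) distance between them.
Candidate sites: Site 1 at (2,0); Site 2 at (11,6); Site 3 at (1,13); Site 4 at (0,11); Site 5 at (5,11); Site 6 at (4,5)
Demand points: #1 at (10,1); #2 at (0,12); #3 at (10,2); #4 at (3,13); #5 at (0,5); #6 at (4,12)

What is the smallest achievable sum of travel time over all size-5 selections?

Open {Site 2, Site 3, Site 4, Site 5, Site 6}.
  #1→Site 2 6, #2→Site 4 1, #3→Site 2 5, #4→Site 3 2, #5→Site 6 4, #6→Site 5 2  ⇒ total 20.
Compare {Site 1, Site 2, Site 3, Site 5, Site 6}: total 21.
Compare {Site 1, Site 2, Site 3, Site 4, Site 5}: total 22.
No size-5 selection does better; minimum is 20.

20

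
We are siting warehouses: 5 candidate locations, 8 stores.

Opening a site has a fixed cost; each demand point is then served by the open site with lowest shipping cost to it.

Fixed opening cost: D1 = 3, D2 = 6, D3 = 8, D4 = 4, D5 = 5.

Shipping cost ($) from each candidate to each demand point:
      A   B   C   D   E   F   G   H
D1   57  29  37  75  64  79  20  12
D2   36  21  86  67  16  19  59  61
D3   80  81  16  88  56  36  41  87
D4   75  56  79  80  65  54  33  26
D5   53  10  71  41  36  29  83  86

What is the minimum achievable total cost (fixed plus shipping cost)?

192

Open {D1, D2, D3, D5}: assign each demand point to its cheapest open site.
  A→D2 36, B→D5 10, C→D3 16, D→D5 41, E→D2 16, F→D2 19, G→D1 20, H→D1 12
  shipping cost 170, fixed 22 → total 192.
Compare {D1, D2, D3, D4, D5}: shipping cost 170 + fixed 26 = 196.
Compare {D1, D2, D5}: shipping cost 191 + fixed 14 = 205.
Compare {D1, D2, D4, D5}: shipping cost 191 + fixed 18 = 209.
All other subsets cost ≥ 196. Minimum total cost: 192.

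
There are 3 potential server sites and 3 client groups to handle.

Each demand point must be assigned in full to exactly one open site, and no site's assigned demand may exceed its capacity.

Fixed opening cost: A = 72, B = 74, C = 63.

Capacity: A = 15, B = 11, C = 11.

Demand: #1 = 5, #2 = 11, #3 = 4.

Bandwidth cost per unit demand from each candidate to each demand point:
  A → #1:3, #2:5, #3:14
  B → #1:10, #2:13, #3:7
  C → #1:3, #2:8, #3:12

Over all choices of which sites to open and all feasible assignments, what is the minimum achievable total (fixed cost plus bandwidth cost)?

253

Open {A, C}; cheapest assignment that respects the capacities:
  A (cap 15, load 11): #2 — cost 11×5 = 55
  C (cap 11, load 9): #1, #3 — cost 5×3 + 4×12 = 63
  Shipping 118, fixed 135 → total 253.
  Any other capacity-feasible assignment to {A, C} ships for at least 118.
Compare {A, B}: its best feasible assignment gives total 279.
Compare {B, C}: its best feasible assignment gives total 303.
Every other set of open sites that can feasibly serve all demand totals ≥ 279 even under its best assignment. Minimum: 253.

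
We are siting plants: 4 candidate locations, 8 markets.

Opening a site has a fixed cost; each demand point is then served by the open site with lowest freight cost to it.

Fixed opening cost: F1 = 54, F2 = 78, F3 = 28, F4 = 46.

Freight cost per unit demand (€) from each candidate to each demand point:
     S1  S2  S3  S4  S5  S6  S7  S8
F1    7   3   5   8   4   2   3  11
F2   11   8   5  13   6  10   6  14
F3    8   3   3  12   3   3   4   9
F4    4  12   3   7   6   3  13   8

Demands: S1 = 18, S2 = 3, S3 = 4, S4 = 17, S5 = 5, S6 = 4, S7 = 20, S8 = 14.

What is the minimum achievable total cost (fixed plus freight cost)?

505

Open {F3, F4}: assign each demand point to its cheapest open site.
  S1→F4 18×4=72, S2→F3 3×3=9, S3→F3 4×3=12, S4→F4 17×7=119, S5→F3 5×3=15, S6→F3 4×3=12, S7→F3 20×4=80, S8→F4 14×8=112
  freight cost 431, fixed 74 → total 505.
Compare {F1, F4}: freight cost 412 + fixed 100 = 512.
Compare {F1, F3, F4}: freight cost 407 + fixed 128 = 535.
Compare {F1, F3}: freight cost 492 + fixed 82 = 574.
All other subsets cost ≥ 512. Minimum total cost: 505.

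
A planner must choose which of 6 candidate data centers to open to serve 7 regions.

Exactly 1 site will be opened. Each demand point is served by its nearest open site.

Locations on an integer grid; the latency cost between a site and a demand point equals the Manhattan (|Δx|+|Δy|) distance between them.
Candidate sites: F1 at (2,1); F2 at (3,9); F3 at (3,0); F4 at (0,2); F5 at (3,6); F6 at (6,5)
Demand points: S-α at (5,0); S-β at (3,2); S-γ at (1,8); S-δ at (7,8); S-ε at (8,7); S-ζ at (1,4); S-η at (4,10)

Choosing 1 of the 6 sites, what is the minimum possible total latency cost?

Open {F5}.
  S-α→F5 8, S-β→F5 4, S-γ→F5 4, S-δ→F5 6, S-ε→F5 6, S-ζ→F5 4, S-η→F5 5  ⇒ total 37.
Compare {F6}: total 41.
Compare {F2}: total 42.
No size-1 selection does better; minimum is 37.

37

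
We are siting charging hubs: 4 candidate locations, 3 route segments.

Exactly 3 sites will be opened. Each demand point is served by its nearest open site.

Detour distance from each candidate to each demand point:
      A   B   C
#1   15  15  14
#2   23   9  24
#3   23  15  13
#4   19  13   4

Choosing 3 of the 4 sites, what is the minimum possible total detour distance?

28

Open {#1, #2, #4}.
  A→#1 15, B→#2 9, C→#4 4  ⇒ total 28.
Compare {#1, #3, #4}: total 32.
Compare {#2, #3, #4}: total 32.
No size-3 selection does better; minimum is 28.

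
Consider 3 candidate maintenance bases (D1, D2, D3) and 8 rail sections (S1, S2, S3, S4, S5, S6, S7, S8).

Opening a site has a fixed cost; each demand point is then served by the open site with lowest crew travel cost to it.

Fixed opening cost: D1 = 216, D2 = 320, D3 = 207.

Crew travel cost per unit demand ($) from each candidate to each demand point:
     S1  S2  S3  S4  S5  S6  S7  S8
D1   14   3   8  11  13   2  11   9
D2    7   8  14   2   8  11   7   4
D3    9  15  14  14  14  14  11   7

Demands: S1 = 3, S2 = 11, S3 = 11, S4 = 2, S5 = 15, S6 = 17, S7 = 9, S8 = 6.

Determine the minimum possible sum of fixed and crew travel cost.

783

Open {D1}: assign each demand point to its cheapest open site.
  S1→D1 3×14=42, S2→D1 11×3=33, S3→D1 11×8=88, S4→D1 2×11=22, S5→D1 15×13=195, S6→D1 17×2=34, S7→D1 9×11=99, S8→D1 6×9=54
  crew travel cost 567, fixed 216 → total 783.
Compare {D1, D2}: crew travel cost 387 + fixed 536 = 923.
Compare {D1, D3}: crew travel cost 540 + fixed 423 = 963.
Compare {D2}: crew travel cost 661 + fixed 320 = 981.
All other subsets cost ≥ 923. Minimum total cost: 783.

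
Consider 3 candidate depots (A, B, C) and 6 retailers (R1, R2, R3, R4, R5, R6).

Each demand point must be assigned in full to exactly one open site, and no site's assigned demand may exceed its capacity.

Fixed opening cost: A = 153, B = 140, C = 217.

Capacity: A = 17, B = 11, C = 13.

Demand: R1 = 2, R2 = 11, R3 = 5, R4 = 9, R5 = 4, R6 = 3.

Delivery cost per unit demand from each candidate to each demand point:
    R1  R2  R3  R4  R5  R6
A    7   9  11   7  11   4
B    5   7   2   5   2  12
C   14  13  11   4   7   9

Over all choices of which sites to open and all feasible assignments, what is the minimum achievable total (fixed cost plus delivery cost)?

685

Open {A, B, C}; cheapest assignment that respects the capacities:
  A (cap 17, load 14): R2, R6 — cost 11×9 + 3×4 = 111
  B (cap 11, load 11): R1, R3, R5 — cost 2×5 + 5×2 + 4×2 = 28
  C (cap 13, load 9): R4 — cost 9×4 = 36
  Shipping 175, fixed 510 → total 685.
  Any other capacity-feasible assignment to {A, B, C} ships for at least 175.
Total demand is 34 and no other set of sites has combined capacity ≥ 34, so {A, B, C} is the only feasible choice of open sites. Minimum: 685.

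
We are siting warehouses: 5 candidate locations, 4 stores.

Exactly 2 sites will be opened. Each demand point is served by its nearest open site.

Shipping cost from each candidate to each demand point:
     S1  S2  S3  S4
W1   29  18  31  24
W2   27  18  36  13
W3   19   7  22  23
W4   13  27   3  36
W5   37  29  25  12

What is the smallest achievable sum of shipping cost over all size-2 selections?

Open {W3, W4}.
  S1→W4 13, S2→W3 7, S3→W4 3, S4→W3 23  ⇒ total 46.
Compare {W2, W4}: total 47.
Compare {W4, W5}: total 55.
No size-2 selection does better; minimum is 46.

46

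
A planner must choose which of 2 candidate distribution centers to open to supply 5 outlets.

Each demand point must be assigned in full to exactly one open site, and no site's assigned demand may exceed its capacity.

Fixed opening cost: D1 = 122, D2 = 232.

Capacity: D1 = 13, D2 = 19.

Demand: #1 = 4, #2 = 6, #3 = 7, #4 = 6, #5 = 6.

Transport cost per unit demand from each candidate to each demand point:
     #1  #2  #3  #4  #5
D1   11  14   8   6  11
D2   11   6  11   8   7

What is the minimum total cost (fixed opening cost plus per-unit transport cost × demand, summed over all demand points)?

Open {D1, D2}; cheapest assignment that respects the capacities:
  D1 (cap 13, load 13): #3, #4 — cost 7×8 + 6×6 = 92
  D2 (cap 19, load 16): #1, #2, #5 — cost 4×11 + 6×6 + 6×7 = 122
  Shipping 214, fixed 354 → total 568.
  Any other capacity-feasible assignment to {D1, D2} ships for at least 214.
Total demand is 29 and no other set of sites has combined capacity ≥ 29, so {D1, D2} is the only feasible choice of open sites. Minimum: 568.

568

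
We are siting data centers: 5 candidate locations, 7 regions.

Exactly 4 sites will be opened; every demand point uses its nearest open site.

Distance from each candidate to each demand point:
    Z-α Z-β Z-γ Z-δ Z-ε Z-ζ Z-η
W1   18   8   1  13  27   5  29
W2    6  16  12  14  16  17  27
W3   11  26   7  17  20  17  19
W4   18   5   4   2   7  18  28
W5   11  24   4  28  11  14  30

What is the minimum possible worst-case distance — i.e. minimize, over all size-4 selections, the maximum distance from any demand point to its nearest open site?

19

Open {W1, W2, W3, W4}.
  Farthest demand point is Z-η at distance 19 (to W3); all others are ≤ 19.
With {W1, W2, W3, W5} the worst case is 19.
With {W1, W3, W4, W5} the worst case is 19.
No size-4 selection achieves below 19.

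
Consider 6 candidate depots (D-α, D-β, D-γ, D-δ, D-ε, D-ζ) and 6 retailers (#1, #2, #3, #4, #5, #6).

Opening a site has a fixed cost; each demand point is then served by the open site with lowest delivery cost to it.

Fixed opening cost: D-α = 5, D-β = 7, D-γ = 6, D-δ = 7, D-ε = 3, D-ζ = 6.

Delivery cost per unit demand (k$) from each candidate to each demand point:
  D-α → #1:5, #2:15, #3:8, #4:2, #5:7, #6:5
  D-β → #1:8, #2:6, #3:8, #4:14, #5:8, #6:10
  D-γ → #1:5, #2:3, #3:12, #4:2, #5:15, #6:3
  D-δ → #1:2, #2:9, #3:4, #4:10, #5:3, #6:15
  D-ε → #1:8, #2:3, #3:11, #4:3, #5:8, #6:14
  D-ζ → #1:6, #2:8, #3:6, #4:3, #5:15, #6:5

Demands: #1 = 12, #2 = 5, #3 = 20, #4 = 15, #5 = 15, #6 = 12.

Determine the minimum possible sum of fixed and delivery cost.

243

Open {D-γ, D-δ}: assign each demand point to its cheapest open site.
  #1→D-δ 12×2=24, #2→D-γ 5×3=15, #3→D-δ 20×4=80, #4→D-γ 15×2=30, #5→D-δ 15×3=45, #6→D-γ 12×3=36
  delivery cost 230, fixed 13 → total 243.
Compare {D-γ, D-δ, D-ε}: delivery cost 230 + fixed 16 = 246.
Compare {D-α, D-γ, D-δ}: delivery cost 230 + fixed 18 = 248.
Compare {D-γ, D-δ, D-ζ}: delivery cost 230 + fixed 19 = 249.
All other subsets cost ≥ 246. Minimum total cost: 243.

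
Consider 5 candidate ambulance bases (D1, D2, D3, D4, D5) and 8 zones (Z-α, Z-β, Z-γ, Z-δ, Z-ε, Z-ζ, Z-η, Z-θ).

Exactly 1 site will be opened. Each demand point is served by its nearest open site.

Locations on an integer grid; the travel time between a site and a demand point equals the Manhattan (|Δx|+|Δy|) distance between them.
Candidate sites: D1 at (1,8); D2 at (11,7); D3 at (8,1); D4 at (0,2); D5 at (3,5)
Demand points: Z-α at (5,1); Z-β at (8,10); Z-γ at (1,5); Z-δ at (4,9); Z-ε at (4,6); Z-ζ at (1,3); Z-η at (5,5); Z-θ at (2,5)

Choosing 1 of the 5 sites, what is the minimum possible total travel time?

32

Open {D5}.
  Z-α→D5 6, Z-β→D5 10, Z-γ→D5 2, Z-δ→D5 5, Z-ε→D5 2, Z-ζ→D5 4, Z-η→D5 2, Z-θ→D5 1  ⇒ total 32.
Compare {D1}: total 48.
Compare {D4}: total 60.
No size-1 selection does better; minimum is 32.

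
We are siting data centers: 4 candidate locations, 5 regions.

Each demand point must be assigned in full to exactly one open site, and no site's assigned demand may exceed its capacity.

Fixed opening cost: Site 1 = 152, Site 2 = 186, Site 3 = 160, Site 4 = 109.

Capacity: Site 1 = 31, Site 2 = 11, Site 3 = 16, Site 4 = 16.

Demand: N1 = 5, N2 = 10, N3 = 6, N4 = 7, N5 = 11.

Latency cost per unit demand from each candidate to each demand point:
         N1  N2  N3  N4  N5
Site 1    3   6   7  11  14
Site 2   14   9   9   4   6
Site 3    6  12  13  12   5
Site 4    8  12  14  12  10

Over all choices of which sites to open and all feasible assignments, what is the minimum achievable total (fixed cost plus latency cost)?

561

Open {Site 1, Site 3}; cheapest assignment that respects the capacities:
  Site 1 (cap 31, load 28): N1, N2, N3, N4 — cost 5×3 + 10×6 + 6×7 + 7×11 = 194
  Site 3 (cap 16, load 11): N5 — cost 11×5 = 55
  Shipping 249, fixed 312 → total 561.
  Any other capacity-feasible assignment to {Site 1, Site 3} ships for at least 249.
Compare {Site 1, Site 4}: its best feasible assignment gives total 565.
Compare {Site 1, Site 2}: its best feasible assignment gives total 598.
Every other set of open sites that can feasibly serve all demand totals ≥ 565 even under its best assignment. Minimum: 561.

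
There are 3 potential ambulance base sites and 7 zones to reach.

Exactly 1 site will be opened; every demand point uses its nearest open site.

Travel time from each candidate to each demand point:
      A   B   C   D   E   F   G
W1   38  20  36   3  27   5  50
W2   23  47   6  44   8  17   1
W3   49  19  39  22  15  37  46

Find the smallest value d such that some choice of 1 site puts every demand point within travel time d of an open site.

Open {W2}.
  Farthest demand point is B at travel time 47 (to W2); all others are ≤ 47.
With {W3} the worst case is 49.
With {W1} the worst case is 50.
No size-1 selection achieves below 47.

47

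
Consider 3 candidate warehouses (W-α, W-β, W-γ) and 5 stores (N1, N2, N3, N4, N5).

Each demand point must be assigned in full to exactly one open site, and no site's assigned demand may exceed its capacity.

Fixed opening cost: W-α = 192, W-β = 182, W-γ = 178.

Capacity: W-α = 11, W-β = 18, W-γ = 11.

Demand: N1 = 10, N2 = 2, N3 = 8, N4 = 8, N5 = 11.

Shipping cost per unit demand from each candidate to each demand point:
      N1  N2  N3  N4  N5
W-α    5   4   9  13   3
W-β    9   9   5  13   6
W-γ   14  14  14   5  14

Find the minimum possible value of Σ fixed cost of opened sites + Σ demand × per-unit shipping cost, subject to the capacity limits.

783

Open {W-α, W-β, W-γ}; cheapest assignment that respects the capacities:
  W-α (cap 11, load 11): N5 — cost 11×3 = 33
  W-β (cap 18, load 18): N1, N3 — cost 10×9 + 8×5 = 130
  W-γ (cap 11, load 10): N2, N4 — cost 2×14 + 8×5 = 68
  Shipping 231, fixed 552 → total 783.
  Any other capacity-feasible assignment to {W-α, W-β, W-γ} ships for at least 231.
Total demand is 39 and no other set of sites has combined capacity ≥ 39, so {W-α, W-β, W-γ} is the only feasible choice of open sites. Minimum: 783.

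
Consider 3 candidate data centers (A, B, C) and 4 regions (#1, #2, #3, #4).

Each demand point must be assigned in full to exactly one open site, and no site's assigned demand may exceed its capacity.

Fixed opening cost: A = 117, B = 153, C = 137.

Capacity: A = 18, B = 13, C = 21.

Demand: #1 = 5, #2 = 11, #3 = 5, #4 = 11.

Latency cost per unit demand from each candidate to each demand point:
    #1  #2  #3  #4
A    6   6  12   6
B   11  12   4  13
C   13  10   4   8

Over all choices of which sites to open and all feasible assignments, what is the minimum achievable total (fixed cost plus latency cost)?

Open {A, C}; cheapest assignment that respects the capacities:
  A (cap 18, load 16): #1, #2 — cost 5×6 + 11×6 = 96
  C (cap 21, load 16): #3, #4 — cost 5×4 + 11×8 = 108
  Shipping 204, fixed 254 → total 458.
  Any other capacity-feasible assignment to {A, C} ships for at least 204.
Compare {B, C}: its best feasible assignment gives total 595.
Compare {A, B, C}: its best feasible assignment gives total 611.
Every other set of open sites that can feasibly serve all demand totals ≥ 595 even under its best assignment. Minimum: 458.

458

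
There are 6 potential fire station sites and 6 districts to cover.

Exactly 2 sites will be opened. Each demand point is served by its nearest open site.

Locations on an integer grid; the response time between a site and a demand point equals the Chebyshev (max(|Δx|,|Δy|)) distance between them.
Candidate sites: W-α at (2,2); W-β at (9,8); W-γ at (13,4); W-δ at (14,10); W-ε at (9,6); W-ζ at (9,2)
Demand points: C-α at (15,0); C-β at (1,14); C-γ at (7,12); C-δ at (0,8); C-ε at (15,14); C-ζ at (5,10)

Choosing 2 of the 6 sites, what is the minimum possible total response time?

35

Open {W-β, W-γ}.
  C-α→W-γ 4, C-β→W-β 8, C-γ→W-β 4, C-δ→W-β 9, C-ε→W-β 6, C-ζ→W-β 4  ⇒ total 35.
Compare {W-α, W-β}: total 36.
Compare {W-β, W-δ}: total 37.
No size-2 selection does better; minimum is 35.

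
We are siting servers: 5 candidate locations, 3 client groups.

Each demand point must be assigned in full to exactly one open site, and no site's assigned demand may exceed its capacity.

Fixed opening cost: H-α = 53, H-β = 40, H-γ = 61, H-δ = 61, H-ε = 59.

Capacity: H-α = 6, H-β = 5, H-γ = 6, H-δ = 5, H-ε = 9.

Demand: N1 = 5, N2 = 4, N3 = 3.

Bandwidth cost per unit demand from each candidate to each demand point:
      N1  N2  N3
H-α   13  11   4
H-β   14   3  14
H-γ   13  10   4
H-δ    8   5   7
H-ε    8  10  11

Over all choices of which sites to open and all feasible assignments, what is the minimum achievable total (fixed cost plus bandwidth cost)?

184

Open {H-β, H-ε}; cheapest assignment that respects the capacities:
  H-β (cap 5, load 4): N2 — cost 4×3 = 12
  H-ε (cap 9, load 8): N1, N3 — cost 5×8 + 3×11 = 73
  Shipping 85, fixed 99 → total 184.
  Any other capacity-feasible assignment to {H-β, H-ε} ships for at least 85.
Compare {H-α, H-ε}: its best feasible assignment gives total 204.
Compare {H-γ, H-ε}: its best feasible assignment gives total 212.
Every other set of open sites that can feasibly serve all demand totals ≥ 204 even under its best assignment. Minimum: 184.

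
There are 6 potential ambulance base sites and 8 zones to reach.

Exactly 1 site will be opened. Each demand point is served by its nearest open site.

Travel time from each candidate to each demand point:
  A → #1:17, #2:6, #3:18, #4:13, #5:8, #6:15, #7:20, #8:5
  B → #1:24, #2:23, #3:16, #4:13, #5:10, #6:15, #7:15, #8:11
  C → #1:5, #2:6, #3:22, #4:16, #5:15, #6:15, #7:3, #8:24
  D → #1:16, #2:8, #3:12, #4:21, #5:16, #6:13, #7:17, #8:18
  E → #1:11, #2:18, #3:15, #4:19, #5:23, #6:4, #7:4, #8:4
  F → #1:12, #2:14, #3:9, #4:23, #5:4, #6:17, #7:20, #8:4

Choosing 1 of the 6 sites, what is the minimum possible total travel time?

98

Open {E}.
  #1→E 11, #2→E 18, #3→E 15, #4→E 19, #5→E 23, #6→E 4, #7→E 4, #8→E 4  ⇒ total 98.
Compare {A}: total 102.
Compare {F}: total 103.
No size-1 selection does better; minimum is 98.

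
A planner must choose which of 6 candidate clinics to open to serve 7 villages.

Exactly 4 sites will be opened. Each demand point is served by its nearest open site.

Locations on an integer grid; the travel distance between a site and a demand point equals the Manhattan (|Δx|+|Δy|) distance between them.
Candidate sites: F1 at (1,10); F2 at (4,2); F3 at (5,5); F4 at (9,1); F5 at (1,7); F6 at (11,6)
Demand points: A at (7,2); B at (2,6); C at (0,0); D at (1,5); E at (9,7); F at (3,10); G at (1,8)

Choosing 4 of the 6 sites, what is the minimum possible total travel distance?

19

Open {F1, F2, F5, F6}.
  A→F2 3, B→F5 2, C→F2 6, D→F5 2, E→F6 3, F→F1 2, G→F5 1  ⇒ total 19.
Compare {F1, F4, F5, F6}: total 21.
Compare {F1, F2, F3, F5}: total 22.
No size-4 selection does better; minimum is 19.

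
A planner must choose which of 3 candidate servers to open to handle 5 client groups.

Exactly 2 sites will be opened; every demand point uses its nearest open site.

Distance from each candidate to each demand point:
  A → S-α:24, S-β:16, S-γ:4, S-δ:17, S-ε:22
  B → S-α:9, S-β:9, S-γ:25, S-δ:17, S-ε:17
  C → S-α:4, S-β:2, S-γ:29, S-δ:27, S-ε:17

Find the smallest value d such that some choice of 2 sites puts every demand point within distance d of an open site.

Open {A, B}.
  Farthest demand point is S-δ at distance 17 (to A); all others are ≤ 17.
With {A, C} the worst case is 17.
With {B, C} the worst case is 25.
No size-2 selection achieves below 17.

17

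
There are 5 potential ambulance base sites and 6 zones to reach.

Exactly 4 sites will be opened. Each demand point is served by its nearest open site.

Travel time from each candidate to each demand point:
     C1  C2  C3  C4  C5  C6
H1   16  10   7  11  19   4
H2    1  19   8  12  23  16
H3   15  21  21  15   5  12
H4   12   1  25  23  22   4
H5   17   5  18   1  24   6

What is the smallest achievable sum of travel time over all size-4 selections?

Open {H2, H3, H4, H5}.
  C1→H2 1, C2→H4 1, C3→H2 8, C4→H5 1, C5→H3 5, C6→H4 4  ⇒ total 20.
Compare {H1, H2, H3, H5}: total 23.
Compare {H1, H2, H3, H4}: total 29.
No size-4 selection does better; minimum is 20.

20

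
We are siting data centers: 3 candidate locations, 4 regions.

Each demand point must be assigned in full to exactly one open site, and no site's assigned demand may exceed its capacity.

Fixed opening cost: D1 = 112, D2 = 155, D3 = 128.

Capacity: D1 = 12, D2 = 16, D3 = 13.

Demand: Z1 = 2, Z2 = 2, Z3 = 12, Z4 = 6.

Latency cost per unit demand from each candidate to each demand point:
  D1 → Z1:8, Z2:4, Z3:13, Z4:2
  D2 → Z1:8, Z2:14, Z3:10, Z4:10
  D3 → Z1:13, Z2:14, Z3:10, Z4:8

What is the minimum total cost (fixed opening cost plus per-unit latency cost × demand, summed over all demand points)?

396

Open {D1, D3}; cheapest assignment that respects the capacities:
  D1 (cap 12, load 10): Z1, Z2, Z4 — cost 2×8 + 2×4 + 6×2 = 36
  D3 (cap 13, load 12): Z3 — cost 12×10 = 120
  Shipping 156, fixed 240 → total 396.
  Any other capacity-feasible assignment to {D1, D3} ships for at least 156.
Compare {D1, D2}: its best feasible assignment gives total 423.
Compare {D2, D3}: its best feasible assignment gives total 495.
Every other set of open sites that can feasibly serve all demand totals ≥ 423 even under its best assignment. Minimum: 396.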